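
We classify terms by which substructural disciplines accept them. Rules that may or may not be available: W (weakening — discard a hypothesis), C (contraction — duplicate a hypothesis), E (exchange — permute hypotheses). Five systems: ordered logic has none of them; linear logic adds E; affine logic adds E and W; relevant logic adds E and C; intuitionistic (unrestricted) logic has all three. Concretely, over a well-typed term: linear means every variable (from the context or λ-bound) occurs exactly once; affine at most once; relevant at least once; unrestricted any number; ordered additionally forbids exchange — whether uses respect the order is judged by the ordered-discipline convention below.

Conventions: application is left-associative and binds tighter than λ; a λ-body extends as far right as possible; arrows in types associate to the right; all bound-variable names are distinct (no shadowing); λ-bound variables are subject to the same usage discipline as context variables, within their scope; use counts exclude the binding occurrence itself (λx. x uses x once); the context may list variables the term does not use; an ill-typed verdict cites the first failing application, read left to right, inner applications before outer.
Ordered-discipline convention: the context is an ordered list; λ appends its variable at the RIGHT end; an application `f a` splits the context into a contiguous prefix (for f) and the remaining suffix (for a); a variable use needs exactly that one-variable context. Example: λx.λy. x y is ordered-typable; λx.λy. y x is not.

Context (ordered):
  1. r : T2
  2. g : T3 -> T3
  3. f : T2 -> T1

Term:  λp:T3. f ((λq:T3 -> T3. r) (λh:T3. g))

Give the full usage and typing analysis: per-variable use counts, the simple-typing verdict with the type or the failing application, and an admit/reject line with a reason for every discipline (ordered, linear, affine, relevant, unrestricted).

counts: r: 1×, g: 1×, f: 1×, p (bound): 0×, q (bound): 0×, h (bound): 0×
use order (left to right): f, r, g
typing: ill-typed: argument of type T3 -> T3 -> T3 where T3 -> T3 is required
ordered: ✗, a type mismatch blocks all five
linear: ✗, the type mismatch rejects it
affine: ✗, not simply typable
relevant: ✗, fails simple typing
unrestricted: ✗, a type mismatch blocks all five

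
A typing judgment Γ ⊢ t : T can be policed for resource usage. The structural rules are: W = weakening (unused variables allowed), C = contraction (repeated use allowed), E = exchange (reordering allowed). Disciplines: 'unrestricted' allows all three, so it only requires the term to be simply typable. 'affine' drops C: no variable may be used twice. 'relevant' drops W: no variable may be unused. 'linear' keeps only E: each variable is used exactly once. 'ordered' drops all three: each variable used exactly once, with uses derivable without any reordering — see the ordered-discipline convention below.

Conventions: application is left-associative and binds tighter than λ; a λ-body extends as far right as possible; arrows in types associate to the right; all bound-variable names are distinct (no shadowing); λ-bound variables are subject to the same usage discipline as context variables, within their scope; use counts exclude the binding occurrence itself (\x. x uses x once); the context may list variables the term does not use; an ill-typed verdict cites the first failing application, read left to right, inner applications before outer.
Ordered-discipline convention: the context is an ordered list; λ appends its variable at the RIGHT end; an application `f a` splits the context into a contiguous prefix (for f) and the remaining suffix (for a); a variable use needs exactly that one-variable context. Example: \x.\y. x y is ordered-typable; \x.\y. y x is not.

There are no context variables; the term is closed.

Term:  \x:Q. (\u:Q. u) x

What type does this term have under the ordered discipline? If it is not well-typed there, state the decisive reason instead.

term : Q -> Q
usage: x (bound): 1; u (bound): 1
use order (left to right): u, x
typing: ✓ — Q -> Q
across the five disciplines: ordered ✓, linear ✓, affine ✓, relevant ✓, unrestricted ✓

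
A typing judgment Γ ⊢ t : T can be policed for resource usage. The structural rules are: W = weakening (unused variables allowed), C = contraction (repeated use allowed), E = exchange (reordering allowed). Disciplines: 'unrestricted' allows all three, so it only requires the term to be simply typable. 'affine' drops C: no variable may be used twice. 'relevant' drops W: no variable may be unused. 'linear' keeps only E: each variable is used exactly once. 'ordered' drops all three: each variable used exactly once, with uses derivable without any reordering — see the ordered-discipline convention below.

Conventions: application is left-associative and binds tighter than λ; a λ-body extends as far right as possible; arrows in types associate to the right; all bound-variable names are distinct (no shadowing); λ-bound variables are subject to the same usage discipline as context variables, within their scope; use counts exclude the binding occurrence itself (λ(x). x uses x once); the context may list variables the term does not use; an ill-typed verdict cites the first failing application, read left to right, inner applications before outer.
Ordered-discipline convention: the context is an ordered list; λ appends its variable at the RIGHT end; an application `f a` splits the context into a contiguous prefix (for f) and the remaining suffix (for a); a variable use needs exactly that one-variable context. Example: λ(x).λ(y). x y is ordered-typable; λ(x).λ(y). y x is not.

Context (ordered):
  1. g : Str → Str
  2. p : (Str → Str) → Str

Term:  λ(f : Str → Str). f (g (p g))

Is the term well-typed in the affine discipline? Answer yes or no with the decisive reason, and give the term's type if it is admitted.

no — needs contraction — g ×2
counts: g: 2, p: 1, f (λ-bound): 1
use order (left to right): f, g, p, g
typing: well-typed — term : (Str → Str) → Str
across the five disciplines: ordered ✗ · linear ✗ · affine ✗ · relevant ✓ · unrestricted ✓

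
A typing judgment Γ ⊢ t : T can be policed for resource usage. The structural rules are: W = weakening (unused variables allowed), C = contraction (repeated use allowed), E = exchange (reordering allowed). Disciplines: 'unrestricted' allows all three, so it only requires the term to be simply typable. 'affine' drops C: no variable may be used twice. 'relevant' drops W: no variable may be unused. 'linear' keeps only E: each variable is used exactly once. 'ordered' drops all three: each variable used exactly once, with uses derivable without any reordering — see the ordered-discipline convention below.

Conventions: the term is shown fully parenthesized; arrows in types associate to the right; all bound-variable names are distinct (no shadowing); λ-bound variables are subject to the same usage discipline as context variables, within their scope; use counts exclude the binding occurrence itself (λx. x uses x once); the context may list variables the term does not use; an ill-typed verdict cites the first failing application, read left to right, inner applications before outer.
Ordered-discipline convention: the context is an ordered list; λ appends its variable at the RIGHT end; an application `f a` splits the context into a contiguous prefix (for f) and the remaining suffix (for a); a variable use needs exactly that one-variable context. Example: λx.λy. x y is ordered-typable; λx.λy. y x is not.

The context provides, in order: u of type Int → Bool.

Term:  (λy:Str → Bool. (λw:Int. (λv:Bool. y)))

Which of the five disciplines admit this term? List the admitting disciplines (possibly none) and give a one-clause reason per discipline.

admitted in: affine, unrestricted
variable uses: u: 0×; y (λ-bound): 1×; w (λ-bound): 0×; v (λ-bound): 0×
uses in reading order: y
typing: well-typed at (Str → Bool) → Int → Bool → Str → Bool
ordered: ✗, unused: u, w, v — weakening required
linear: ✗, unused: u, w, v — weakening required
affine: ✓, at most one use each (u, y, w, v)
relevant: ✗, unused: u, w, v — weakening required
unrestricted: ✓, type-checks ((Str → Bool) → Int → Bool → Str → Bool) and nothing is barred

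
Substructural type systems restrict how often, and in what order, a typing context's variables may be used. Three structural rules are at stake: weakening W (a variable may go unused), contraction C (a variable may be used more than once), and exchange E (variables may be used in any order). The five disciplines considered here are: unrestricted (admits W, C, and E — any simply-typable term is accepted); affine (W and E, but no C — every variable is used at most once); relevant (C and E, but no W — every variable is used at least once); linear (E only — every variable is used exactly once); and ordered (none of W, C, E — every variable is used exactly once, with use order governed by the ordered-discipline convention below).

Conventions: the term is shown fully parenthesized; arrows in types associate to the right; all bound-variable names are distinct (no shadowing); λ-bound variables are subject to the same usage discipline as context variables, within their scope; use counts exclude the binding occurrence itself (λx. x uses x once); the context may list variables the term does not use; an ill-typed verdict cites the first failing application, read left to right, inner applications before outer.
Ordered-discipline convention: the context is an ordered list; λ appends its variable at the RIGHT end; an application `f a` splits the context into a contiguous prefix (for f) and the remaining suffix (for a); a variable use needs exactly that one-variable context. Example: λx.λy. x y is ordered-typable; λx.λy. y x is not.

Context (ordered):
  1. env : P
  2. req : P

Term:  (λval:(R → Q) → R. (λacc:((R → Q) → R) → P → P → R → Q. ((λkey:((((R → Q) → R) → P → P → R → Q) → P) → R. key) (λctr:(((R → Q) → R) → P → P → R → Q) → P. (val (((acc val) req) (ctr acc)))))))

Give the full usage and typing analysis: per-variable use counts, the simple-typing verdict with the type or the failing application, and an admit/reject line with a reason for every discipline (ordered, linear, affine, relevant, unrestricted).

use counts: env=0; req=1; val (bound)=2; acc (bound)=2; key (bound)=1; ctr (bound)=1
left-to-right use order: key, val, acc, val, req, ctr, acc
typing: the term checks, with type ((R → Q) → R) → (((R → Q) → R) → P → P → R → Q) → ((((R → Q) → R) → P → P → R → Q) → P) → R
ordered: ✗ — val ×2, acc ×2 used more than once (contraction); unused: env — weakening required
linear: ✗ — val ×2, acc ×2 used more than once (contraction); unused: env — weakening required
affine: ✗ — val ×2, acc ×2 used more than once (contraction)
relevant: ✗ — unused: env — weakening required
unrestricted: ✓ — simply typable at ((R → Q) → R) → (((R → Q) → R) → P → P → R → Q) → ((((R → Q) → R) → P → P → R → Q) → P) → R; W, C, E all held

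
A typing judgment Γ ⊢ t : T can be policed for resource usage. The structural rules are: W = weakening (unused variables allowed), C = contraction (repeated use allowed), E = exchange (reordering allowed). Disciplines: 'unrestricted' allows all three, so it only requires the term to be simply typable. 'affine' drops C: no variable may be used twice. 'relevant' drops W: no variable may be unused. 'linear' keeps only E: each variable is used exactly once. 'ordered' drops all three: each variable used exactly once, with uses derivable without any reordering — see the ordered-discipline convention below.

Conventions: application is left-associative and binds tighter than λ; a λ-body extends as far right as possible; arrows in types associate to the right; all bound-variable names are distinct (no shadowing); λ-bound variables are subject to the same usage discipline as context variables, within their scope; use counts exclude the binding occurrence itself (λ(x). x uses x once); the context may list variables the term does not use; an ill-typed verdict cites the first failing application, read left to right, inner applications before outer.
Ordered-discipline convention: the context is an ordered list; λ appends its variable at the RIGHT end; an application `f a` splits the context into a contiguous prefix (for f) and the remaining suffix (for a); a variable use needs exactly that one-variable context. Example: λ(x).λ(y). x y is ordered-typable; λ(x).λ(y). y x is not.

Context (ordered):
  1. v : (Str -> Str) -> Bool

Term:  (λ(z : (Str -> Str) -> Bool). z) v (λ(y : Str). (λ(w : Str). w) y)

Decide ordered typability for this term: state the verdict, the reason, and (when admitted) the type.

yes — single-use (v, z, y, w), ordered derivation ok; term : Bool
variable uses: v: 1×; z (bound): 1×; y (bound): 1×; w (bound): 1×
order of uses: z, v, w, y
typing: the term checks, with type Bool
per-discipline verdicts: ordered ✓ | linear ✓ | affine ✓ | relevant ✓ | unrestricted ✓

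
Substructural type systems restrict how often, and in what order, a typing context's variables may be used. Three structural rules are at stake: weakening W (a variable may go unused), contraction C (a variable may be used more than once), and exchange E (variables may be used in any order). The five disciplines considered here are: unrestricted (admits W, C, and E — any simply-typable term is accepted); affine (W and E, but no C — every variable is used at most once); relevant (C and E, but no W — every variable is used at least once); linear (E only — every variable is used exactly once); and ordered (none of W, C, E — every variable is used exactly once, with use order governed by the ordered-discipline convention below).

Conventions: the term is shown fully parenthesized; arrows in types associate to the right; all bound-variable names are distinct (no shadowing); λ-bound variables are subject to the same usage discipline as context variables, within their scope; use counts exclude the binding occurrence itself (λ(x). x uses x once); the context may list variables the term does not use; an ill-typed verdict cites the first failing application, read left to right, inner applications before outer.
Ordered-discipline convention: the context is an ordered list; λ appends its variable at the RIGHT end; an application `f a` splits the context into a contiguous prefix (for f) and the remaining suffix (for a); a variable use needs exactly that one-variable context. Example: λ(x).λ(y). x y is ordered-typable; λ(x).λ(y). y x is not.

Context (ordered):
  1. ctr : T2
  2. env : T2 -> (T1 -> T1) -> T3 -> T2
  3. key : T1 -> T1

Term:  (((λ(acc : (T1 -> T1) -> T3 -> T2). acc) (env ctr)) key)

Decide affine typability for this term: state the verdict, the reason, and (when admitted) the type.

yes — at most one use each (ctr, env, key, acc); term : T3 -> T2
usage: ctr: 1×, env: 1×, key: 1×, acc [bound]: 1×
left-to-right use order: acc, env, ctr, key
typing: ✓ — T3 -> T2
summary: ordered ✗; linear ✓; affine ✓; relevant ✓; unrestricted ✓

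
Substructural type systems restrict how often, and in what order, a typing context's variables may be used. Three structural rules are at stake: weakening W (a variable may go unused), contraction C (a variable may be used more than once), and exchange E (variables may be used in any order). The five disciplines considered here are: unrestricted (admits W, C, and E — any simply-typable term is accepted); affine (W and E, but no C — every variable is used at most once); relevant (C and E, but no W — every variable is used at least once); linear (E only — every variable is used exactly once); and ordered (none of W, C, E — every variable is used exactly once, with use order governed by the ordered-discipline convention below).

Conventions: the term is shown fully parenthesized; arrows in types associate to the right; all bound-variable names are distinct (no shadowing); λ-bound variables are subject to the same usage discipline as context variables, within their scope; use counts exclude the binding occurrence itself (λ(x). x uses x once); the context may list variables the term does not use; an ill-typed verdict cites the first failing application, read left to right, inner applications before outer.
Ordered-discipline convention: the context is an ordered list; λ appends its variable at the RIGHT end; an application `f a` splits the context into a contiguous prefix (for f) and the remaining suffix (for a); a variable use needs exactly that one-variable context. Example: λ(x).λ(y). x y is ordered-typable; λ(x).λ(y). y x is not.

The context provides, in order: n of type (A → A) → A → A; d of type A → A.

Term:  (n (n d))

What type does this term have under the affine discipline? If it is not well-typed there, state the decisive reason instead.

not well-typed under affine — needs contraction — n ×2
use counts: n: 2, d: 1
use order (left to right): n, n, d
typing: well-typed — term : A → A
summary: ordered ✗ | linear ✗ | affine ✗ | relevant ✓ | unrestricted ✓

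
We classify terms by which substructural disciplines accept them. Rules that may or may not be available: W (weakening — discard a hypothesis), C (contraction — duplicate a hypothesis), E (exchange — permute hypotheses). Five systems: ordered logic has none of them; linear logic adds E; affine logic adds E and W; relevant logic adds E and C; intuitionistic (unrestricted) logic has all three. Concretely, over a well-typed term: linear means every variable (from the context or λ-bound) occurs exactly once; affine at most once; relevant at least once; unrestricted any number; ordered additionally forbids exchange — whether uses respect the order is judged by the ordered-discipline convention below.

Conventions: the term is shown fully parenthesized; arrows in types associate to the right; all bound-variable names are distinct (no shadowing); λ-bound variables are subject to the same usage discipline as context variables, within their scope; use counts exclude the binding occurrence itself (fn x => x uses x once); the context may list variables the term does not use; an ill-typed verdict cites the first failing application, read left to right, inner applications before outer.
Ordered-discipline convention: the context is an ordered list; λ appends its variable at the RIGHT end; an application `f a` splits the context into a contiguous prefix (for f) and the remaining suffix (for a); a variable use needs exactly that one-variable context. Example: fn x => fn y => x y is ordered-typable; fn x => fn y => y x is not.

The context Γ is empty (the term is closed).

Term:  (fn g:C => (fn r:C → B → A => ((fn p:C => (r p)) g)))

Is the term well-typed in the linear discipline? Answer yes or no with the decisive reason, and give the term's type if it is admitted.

yes — g, r, p: one use apiece; term : C → (C → B → A) → B → A
usage: g (bound): 1×, r (bound): 1×, p (bound): 1×
left-to-right use order: r, p, g
typing: the term checks, with type C → (C → B → A) → B → A
per-discipline verdicts: ordered ✗ | linear ✓ | affine ✓ | relevant ✓ | unrestricted ✓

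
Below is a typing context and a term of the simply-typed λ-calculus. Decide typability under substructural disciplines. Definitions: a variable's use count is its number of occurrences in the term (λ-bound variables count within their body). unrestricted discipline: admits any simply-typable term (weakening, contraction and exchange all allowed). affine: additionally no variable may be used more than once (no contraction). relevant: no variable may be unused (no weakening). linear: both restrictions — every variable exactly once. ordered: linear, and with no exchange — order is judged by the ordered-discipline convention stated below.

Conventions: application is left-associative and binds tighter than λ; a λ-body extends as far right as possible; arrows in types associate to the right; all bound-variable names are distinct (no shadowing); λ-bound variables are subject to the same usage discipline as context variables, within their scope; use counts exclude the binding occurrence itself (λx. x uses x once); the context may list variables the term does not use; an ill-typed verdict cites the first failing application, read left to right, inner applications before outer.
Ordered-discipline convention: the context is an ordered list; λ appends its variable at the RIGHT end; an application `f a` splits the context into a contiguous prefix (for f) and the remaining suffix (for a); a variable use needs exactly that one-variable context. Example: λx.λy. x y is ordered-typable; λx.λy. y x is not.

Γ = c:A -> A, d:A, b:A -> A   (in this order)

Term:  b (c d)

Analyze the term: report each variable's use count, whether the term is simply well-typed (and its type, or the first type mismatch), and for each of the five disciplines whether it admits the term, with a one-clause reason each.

usage: c: 1×, d: 1×, b: 1×
uses in reading order: b, c, d
typing: ✓ — A
ordered: ✗ — needs exchange: uses follow b, c, d
linear: ✓ — single use per variable (c, d, b)
affine: ✓ — c, d, b: no repeats, contraction unneeded
relevant: ✓ — c, d, b: all used, weakening unneeded
unrestricted: ✓ — type-checks (A) and nothing is barred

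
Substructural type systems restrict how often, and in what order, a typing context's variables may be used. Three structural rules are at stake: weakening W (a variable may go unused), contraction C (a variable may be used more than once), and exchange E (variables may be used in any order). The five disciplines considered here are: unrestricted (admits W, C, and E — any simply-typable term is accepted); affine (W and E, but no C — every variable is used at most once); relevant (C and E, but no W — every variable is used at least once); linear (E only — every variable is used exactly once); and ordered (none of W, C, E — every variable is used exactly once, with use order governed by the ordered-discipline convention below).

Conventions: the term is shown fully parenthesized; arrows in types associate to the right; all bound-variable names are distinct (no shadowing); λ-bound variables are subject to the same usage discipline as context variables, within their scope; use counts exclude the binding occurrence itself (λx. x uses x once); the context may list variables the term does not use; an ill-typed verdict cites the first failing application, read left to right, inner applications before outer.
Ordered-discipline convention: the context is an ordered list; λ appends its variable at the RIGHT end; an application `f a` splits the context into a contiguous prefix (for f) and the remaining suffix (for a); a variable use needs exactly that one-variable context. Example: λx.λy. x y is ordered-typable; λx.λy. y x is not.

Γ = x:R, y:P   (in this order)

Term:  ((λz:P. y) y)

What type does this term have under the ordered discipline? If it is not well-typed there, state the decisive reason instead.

not well-typed under ordered — repeated use of y ×2; x, z left unused
use counts: x=0; y=2; z (bound)=0
left-to-right use order: y, y
typing: ✓ — P
per-discipline verdicts: ordered ✗ · linear ✗ · affine ✗ · relevant ✗ · unrestricted ✓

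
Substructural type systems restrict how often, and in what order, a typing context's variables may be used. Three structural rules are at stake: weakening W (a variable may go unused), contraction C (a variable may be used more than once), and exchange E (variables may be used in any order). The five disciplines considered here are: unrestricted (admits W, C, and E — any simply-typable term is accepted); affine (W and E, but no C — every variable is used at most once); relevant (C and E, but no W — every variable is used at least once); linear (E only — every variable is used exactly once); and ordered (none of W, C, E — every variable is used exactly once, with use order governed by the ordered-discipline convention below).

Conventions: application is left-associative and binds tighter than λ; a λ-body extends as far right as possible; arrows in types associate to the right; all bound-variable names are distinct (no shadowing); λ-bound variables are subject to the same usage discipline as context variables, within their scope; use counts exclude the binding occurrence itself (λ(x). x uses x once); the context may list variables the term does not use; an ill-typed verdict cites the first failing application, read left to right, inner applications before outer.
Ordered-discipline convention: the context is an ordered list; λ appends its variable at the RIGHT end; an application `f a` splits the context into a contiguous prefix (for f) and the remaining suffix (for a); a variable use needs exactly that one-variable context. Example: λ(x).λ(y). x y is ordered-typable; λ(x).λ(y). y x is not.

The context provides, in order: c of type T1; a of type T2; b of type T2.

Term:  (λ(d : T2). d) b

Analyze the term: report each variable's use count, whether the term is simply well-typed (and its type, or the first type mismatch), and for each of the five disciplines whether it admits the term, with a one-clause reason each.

variable uses: c: 0×; a: 0×; b: 1×; d (λ-bound): 1×
use order (left to right): d, b
typing: well-typed at T2
ordered: ✗ — c, a never used (weakening)
linear: ✗ — c, a never used (weakening)
affine: ✓ — none of c, a, b, d used more than once
relevant: ✗ — c, a never used (weakening)
unrestricted: ✓ — well-typed at T2; no restrictions here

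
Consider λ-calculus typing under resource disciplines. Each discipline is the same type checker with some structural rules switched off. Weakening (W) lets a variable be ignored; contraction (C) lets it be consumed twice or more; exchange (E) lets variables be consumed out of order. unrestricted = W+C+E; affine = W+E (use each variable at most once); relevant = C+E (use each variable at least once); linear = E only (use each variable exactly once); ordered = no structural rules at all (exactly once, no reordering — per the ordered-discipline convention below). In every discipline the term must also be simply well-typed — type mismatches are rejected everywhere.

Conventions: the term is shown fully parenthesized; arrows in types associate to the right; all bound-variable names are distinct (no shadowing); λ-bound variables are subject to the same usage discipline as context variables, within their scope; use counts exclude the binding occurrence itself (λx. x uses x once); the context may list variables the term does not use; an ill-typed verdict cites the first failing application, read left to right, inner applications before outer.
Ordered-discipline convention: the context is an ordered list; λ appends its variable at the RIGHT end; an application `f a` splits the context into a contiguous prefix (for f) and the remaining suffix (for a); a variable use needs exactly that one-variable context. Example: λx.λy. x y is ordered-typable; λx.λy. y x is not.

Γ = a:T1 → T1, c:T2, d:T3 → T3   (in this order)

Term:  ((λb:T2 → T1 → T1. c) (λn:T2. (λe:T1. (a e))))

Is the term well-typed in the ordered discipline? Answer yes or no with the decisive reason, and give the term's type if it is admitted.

no — d, b, n left unused
use counts: a: 1, c: 1, d: 0, b (λ-bound): 0, n (λ-bound): 0, e (λ-bound): 1
left-to-right use order: c, a, e
typing: ✓ — T2
across the five disciplines: ordered ✗, linear ✗, affine ✓, relevant ✗, unrestricted ✓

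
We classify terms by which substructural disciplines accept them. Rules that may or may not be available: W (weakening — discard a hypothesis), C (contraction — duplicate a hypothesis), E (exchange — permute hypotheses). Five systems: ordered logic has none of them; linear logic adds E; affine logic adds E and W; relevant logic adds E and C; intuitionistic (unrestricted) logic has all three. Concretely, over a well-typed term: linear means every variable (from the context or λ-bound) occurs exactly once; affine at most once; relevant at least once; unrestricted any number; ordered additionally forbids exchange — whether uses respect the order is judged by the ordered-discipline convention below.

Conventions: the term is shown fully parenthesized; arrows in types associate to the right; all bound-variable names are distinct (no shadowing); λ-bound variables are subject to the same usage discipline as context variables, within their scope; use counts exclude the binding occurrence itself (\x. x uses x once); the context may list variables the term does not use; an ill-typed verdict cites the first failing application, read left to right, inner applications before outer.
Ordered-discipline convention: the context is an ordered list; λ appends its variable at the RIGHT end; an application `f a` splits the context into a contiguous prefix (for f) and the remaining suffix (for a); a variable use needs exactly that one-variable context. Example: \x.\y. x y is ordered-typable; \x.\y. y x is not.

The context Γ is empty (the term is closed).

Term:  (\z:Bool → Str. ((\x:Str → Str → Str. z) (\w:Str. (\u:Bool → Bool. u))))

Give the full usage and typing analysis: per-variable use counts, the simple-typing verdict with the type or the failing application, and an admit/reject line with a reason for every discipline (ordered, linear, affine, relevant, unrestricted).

usage: z (bound): 1×; x (bound): 0×; w (bound): 0×; u (bound): 1×
uses in reading order: z, u
typing: ill-typed: a function awaiting Str → Str → Str gets Str → (Bool → Bool) → Bool → Bool
ordered: ✗ — not simply typable
linear: ✗ — fails simple typing
affine: ✗ — a type mismatch blocks all five
relevant: ✗ — the type mismatch rejects it
unrestricted: ✗ — not simply typable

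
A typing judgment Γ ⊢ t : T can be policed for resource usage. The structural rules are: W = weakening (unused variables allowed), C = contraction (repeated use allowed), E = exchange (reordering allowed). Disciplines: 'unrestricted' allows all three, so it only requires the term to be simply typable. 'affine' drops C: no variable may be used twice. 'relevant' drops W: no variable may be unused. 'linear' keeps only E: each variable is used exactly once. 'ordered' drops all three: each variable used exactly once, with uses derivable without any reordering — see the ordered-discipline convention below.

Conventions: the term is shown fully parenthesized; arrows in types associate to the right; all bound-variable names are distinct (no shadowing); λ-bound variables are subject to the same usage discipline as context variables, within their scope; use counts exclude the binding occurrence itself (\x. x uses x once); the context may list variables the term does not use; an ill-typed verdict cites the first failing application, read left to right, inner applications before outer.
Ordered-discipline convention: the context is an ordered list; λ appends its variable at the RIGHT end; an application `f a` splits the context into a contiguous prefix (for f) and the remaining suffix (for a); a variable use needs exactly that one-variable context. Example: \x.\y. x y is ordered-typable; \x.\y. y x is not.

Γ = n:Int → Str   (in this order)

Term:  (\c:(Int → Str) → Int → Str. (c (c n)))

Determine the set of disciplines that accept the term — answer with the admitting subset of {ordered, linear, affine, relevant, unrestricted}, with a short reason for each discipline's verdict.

admitting disciplines: relevant, unrestricted
counts: n=1, c (λ-bound)=2
use order (left to right): c, c, n
typing: well-typed at ((Int → Str) → Int → Str) → Int → Str
ordered: ✗, c ×2 used more than once (contraction)
linear: ✗, c ×2 used more than once (contraction)
affine: ✗, c ×2 used more than once (contraction)
relevant: ✓, at least one use each (n, c)
unrestricted: ✓, type-checks (((Int → Str) → Int → Str) → Int → Str) and nothing is barred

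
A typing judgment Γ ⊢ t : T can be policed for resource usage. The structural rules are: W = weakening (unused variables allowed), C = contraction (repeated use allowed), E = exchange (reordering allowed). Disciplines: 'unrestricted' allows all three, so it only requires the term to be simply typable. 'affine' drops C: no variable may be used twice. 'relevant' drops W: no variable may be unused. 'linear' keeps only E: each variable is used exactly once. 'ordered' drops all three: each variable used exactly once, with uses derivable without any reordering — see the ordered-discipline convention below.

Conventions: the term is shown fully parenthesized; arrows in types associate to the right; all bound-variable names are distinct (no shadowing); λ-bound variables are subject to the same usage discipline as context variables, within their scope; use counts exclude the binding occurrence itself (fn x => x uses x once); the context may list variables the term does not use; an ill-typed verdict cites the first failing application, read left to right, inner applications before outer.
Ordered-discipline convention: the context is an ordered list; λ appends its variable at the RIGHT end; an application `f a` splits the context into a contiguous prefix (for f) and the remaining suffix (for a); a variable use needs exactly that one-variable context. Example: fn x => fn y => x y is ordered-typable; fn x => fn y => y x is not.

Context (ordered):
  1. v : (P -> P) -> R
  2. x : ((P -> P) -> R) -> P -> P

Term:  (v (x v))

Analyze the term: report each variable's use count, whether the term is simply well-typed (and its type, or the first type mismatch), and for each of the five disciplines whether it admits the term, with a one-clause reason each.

use counts: v: 2×; x: 1×
uses in reading order: v, x, v
typing: well-typed — term : R
ordered: ✗, v ×2 used more than once (contraction)
linear: ✗, v ×2 used more than once (contraction)
affine: ✗, v ×2 used more than once (contraction)
relevant: ✓, at least one use each (v, x)
unrestricted: ✓, well-typed at R; no restrictions here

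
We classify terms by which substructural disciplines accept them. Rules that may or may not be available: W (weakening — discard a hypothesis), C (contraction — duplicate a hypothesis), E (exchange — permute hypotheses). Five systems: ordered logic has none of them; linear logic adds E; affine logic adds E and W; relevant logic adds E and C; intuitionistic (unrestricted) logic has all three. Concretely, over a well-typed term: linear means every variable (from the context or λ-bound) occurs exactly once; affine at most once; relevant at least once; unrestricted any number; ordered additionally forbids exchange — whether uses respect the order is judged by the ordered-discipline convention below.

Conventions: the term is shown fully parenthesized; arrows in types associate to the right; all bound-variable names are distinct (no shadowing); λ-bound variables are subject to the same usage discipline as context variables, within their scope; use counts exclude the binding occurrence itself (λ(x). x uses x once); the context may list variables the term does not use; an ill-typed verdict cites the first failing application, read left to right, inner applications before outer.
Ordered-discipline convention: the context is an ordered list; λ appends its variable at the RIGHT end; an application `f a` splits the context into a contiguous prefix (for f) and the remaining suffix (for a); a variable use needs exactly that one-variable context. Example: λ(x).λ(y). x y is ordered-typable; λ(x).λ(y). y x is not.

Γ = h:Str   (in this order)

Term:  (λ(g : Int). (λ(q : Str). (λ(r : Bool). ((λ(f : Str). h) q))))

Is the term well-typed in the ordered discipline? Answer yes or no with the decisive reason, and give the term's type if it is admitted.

no — unused: g, r, f — weakening required
variable uses: h ×1, g (λ-bound) ×0, q (λ-bound) ×1, r (λ-bound) ×0, f (λ-bound) ×0
left-to-right use order: h, q
typing: the term checks, with type Int → Str → Bool → Str
across the five disciplines: ordered ✗, linear ✗, affine ✓, relevant ✗, unrestricted ✓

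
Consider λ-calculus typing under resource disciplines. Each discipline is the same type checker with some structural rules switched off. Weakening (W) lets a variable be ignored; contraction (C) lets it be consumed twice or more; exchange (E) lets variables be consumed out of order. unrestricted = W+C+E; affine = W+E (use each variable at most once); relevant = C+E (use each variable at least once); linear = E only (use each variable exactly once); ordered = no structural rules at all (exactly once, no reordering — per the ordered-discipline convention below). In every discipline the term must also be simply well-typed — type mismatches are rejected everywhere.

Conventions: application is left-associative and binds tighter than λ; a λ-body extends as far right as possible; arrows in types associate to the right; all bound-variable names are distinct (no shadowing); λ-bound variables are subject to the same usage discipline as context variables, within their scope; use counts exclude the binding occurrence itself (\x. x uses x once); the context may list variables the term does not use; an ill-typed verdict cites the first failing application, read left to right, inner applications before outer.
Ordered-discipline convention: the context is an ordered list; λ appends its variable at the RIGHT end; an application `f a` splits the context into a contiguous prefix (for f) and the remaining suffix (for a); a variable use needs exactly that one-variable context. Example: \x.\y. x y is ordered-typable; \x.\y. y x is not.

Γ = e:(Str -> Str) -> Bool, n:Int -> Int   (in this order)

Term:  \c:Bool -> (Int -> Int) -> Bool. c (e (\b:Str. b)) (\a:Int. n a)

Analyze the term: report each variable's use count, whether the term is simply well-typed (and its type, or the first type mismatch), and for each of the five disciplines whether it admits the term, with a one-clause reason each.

use counts: e: 1, n: 1, c (λ-bound): 1, b (λ-bound): 1, a (λ-bound): 1
uses in reading order: c, e, b, n, a
typing: the term checks, with type (Bool -> (Int -> Int) -> Bool) -> Bool
ordered: ✗ — use order c, e, b, n, a needs exchange
linear: ✓ — e, n, c, b, a: one use apiece
affine: ✓ — e, n, c, b, a: no repeats, contraction unneeded
relevant: ✓ — every one of e, n, c, b, a appears
unrestricted: ✓ — typability at (Bool -> (Int -> Int) -> Bool) -> Bool is all that's needed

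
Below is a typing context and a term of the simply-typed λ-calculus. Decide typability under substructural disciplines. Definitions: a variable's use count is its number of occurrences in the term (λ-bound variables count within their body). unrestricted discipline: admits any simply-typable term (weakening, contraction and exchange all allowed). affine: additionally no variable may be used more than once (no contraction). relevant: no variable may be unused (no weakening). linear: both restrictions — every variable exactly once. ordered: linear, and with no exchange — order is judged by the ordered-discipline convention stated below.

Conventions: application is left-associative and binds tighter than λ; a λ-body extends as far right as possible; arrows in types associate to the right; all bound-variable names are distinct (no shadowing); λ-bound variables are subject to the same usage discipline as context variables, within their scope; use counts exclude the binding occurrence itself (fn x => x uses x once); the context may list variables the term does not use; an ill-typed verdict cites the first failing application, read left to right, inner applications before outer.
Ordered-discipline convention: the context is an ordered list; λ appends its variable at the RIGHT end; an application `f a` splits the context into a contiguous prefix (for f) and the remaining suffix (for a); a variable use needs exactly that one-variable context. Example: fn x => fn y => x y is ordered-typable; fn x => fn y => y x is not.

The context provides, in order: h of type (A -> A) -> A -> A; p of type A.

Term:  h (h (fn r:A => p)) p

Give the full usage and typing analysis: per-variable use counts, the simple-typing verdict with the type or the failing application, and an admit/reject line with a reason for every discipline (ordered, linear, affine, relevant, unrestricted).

counts: h: 2×; p: 2×; r (bound): 0×
left-to-right use order: h, h, p, p
typing: ✓ — A
ordered: ✗ — repeated use of h ×2, p ×2; unused: r — weakening required
linear: ✗ — repeated use of h ×2, p ×2; unused: r — weakening required
affine: ✗ — repeated use of h ×2, p ×2
relevant: ✗ — unused: r — weakening required
unrestricted: ✓ — typability at A is all that's needed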